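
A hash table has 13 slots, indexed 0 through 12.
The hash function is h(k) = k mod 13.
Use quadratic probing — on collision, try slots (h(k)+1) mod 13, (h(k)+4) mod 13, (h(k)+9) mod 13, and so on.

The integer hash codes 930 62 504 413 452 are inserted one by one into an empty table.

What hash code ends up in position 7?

930

930: h=7 => slot 7
62: h=10 => slot 10
504: h=10, probe 10,11 => slot 11
413: h=10, probe 10,11,1 => slot 1
452: h=10, probe 10,11,1,6 => slot 6
Table: [-, 413, -, -, -, -, 452, 930, -, -, 62, 504, -]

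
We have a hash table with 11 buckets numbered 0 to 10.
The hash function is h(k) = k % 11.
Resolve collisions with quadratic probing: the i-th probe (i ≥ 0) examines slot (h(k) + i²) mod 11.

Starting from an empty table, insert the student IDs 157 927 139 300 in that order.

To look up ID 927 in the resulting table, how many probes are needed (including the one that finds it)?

2

Insert 157: h=3, slot 3 empty -> index 3.
Insert 927: h=3, slot 3 occupied -> index 4.
Insert 139: h=7, slot 7 empty -> index 7.
Insert 300: h=3, slots 3,4,7 occupied -> index 1.
Table: [_, 300, _, 157, 927, _, _, 139, _, _, _]
Lookup 927: h=3, probe 3,4 → found at 4.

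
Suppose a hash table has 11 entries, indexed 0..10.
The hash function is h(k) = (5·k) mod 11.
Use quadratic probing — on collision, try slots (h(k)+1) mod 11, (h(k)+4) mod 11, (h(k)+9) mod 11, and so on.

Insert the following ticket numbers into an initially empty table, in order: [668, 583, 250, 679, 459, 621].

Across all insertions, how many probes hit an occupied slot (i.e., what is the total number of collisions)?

Insert 668: h=7, slot 7 empty => index 7.
Insert 583: h=0, slot 0 empty => index 0.
Insert 250: h=7, slot 7 occupied => index 8.
Insert 679: h=7, slots 7,8,0 occupied => index 5.
Insert 459: h=7, slots 7,8,0,5 occupied => index 1.
Insert 621: h=3, slot 3 empty => index 3.
Table: [583, 459, —, 621, —, 679, —, 668, 250, —, —]

8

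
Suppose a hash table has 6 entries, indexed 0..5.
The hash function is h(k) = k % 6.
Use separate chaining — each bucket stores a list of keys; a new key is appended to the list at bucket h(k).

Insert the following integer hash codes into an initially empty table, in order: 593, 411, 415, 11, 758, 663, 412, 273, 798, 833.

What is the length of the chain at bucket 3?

593 → bucket 5
411 → bucket 3
415 → bucket 1
11 → bucket 5 (collision)
758 → bucket 2
663 → bucket 3 (collision)
412 → bucket 4
273 → bucket 3 (collision)
798 → bucket 0
833 → bucket 5 (collision)
Final buckets:
0: 798
1: 415
2: 758
3: 411 -> 663 -> 273
4: 412
5: 593 -> 11 -> 833

3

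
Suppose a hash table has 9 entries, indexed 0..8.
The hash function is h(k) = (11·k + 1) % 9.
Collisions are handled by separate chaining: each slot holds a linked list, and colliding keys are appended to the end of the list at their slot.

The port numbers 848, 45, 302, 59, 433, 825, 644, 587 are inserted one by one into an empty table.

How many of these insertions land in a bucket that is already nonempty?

848 → bucket 5
45 → bucket 1
302 → bucket 2
59 → bucket 2 (collision)
433 → bucket 3
825 → bucket 4
644 → bucket 2 (collision)
587 → bucket 5 (collision)
Final buckets:
0: _
1: 45
2: 302 -> 59 -> 644
3: 433
4: 825
5: 848 -> 587
6: _
7: _
8: _

3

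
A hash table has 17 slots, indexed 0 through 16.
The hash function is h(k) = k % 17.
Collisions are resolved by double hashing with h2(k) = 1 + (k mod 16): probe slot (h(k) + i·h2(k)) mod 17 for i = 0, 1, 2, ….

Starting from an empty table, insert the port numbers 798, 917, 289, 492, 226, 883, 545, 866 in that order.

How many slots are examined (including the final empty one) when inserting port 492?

2

798: h=16 => slot 16
917: h=16, h2=6, probe 16,5 => slot 5
289: h=0 => slot 0
492: h=16, h2=13, probe 16,12 => slot 12
226: h=5, h2=3, probe 5,8 => slot 8
883: h=16, h2=4, probe 16,3 => slot 3
545: h=1 => slot 1
866: h=16, h2=3, probe 16,2 => slot 2
Table: [289, 545, 866, 883, ∅, 917, ∅, ∅, 226, ∅, ∅, ∅, 492, ∅, ∅, ∅, 798]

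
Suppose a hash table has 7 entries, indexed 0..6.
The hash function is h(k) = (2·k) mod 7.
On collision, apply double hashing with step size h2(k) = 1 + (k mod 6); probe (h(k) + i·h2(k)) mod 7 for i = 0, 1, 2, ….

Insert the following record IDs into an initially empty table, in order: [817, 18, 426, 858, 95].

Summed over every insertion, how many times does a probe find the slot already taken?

Insert 817: h=3, slot 3 empty -> index 3.
Insert 18: h=1, slot 1 empty -> index 1.
Insert 426: h=5, slot 5 empty -> index 5.
Insert 858: h=1, h2=1, slot 1 occupied -> index 2.
Insert 95: h=1, h2=6, slot 1 occupied -> index 0.
Table: [95, 18, 858, 817, ∅, 426, ∅]

2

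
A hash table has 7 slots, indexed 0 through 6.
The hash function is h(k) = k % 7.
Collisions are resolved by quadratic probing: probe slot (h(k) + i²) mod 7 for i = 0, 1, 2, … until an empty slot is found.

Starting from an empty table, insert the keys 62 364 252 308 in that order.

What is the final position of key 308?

4

62 hashes to 6; slot 6 is free → place at 6.
364 hashes to 0; slot 0 is free → place at 0.
252 hashes to 0; 0 taken → place at 1.
308 hashes to 0; 0,1 taken → place at 4.
Table: [364, 252, ., ., 308, ., 62]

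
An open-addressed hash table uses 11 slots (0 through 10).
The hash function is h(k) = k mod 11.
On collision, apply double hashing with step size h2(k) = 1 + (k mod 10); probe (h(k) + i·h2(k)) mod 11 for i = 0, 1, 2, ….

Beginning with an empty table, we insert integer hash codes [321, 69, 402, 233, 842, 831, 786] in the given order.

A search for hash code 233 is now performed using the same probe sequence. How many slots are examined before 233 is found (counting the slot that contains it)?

3

321 hashes to 2; slot 2 is free => place at 2.
69 hashes to 3; slot 3 is free => place at 3.
402 hashes to 6; slot 6 is free => place at 6.
233 hashes to 2, h2=4; 2,6 taken => place at 10.
842 hashes to 6, h2=3; 6 taken => place at 9.
831 hashes to 6, h2=2; 6 taken => place at 8.
786 hashes to 5; slot 5 is free => place at 5.
Table: [∅, ∅, 321, 69, ∅, 786, 402, ∅, 831, 842, 233]
Lookup 233: h=2, h2=4, probe 2,6,10 → found at 10.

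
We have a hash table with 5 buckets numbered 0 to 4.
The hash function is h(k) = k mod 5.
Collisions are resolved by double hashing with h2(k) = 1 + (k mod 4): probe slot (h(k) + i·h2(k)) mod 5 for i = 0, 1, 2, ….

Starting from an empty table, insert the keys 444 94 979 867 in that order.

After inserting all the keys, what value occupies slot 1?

Insert 444: h=4, slot 4 empty => index 4.
Insert 94: h=4, h2=3, slot 4 occupied => index 2.
Insert 979: h=4, h2=4, slot 4 occupied => index 3.
Insert 867: h=2, h2=4, slot 2 occupied => index 1.
Table: [∅, 867, 94, 979, 444]

867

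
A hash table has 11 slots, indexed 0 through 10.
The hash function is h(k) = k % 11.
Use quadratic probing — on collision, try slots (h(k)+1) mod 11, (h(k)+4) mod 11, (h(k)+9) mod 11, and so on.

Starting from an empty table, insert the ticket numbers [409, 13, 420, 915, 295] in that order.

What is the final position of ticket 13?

3

409: h=2 → slot 2
13: h=2, probe 2,3 → slot 3
420: h=2, probe 2,3,6 → slot 6
915: h=2, probe 2,3,6,0 → slot 0
295: h=9 → slot 9
Table: [915, ., 409, 13, ., ., 420, ., ., 295, .]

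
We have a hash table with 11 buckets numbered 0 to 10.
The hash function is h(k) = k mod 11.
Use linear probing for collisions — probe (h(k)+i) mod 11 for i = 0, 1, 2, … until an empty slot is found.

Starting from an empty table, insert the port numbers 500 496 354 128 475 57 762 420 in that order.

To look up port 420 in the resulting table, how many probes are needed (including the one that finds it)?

Insert 500: h=5, slot 5 empty → index 5.
Insert 496: h=1, slot 1 empty → index 1.
Insert 354: h=2, slot 2 empty → index 2.
Insert 128: h=7, slot 7 empty → index 7.
Insert 475: h=2, slot 2 occupied → index 3.
Insert 57: h=2, slots 2,3 occupied → index 4.
Insert 762: h=3, slots 3,4,5 occupied → index 6.
Insert 420: h=2, slots 2,3,4,5,6,7 occupied → index 8.
Table: [., 496, 354, 475, 57, 500, 762, 128, 420, ., .]
Lookup 420: h=2, probe 2,3,4,5,6,7,8 → found at 8.

7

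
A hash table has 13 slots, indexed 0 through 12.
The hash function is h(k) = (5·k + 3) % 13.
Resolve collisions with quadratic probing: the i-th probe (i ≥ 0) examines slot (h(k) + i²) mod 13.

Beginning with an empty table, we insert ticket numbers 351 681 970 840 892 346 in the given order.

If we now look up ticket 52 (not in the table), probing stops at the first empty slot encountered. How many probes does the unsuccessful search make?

351 hashes to 3; slot 3 is free => place at 3.
681 hashes to 2; slot 2 is free => place at 2.
970 hashes to 4; slot 4 is free => place at 4.
840 hashes to 4; 4 taken => place at 5.
892 hashes to 4; 4,5 taken => place at 8.
346 hashes to 4; 4,5,8 taken => place at 0.
Table: [346, _, 681, 351, 970, 840, _, _, 892, _, _, _, _]
Lookup 52: h=3, probe 3,4,7 → slot 7 empty, not found.

3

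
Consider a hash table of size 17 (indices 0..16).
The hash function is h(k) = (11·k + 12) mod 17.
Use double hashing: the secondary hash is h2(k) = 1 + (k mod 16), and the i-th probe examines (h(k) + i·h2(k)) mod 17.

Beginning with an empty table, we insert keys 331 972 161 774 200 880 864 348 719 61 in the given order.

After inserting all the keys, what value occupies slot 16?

719

331 hashes to 15; slot 15 is free -> place at 15.
972 hashes to 11; slot 11 is free -> place at 11.
161 hashes to 15, h2=2; 15 taken -> place at 0.
774 hashes to 9; slot 9 is free -> place at 9.
200 hashes to 2; slot 2 is free -> place at 2.
880 hashes to 2, h2=1; 2 taken -> place at 3.
864 hashes to 13; slot 13 is free -> place at 13.
348 hashes to 15, h2=13; 15,11 taken -> place at 7.
719 hashes to 16; slot 16 is free -> place at 16.
61 hashes to 3, h2=14; 3,0 taken -> place at 14.
Table: [161, ., 200, 880, ., ., ., 348, ., 774, ., 972, ., 864, 61, 331, 719]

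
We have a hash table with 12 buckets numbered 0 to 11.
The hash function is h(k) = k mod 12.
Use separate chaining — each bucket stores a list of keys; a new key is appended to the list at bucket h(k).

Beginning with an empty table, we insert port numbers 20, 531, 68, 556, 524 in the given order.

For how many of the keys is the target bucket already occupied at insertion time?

2

Insert 20: h=8, bucket 8 empty → new chain.
Insert 531: h=3, bucket 3 empty → new chain.
Insert 68: h=8, bucket 8 nonempty → append to chain.
Insert 556: h=4, bucket 4 empty → new chain.
Insert 524: h=8, bucket 8 nonempty → append to chain.
Final buckets:
0: .
1: .
2: .
3: 531
4: 556
5: .
6: .
7: .
8: 20 -> 68 -> 524
9: .
10: .
11: .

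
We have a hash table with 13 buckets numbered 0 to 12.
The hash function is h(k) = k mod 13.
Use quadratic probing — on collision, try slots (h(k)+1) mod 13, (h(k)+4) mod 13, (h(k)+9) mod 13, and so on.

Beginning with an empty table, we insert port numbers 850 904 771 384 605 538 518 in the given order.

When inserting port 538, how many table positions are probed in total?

850 hashes to 5; slot 5 is free => place at 5.
904 hashes to 7; slot 7 is free => place at 7.
771 hashes to 4; slot 4 is free => place at 4.
384 hashes to 7; 7 taken => place at 8.
605 hashes to 7; 7,8 taken => place at 11.
538 hashes to 5; 5 taken => place at 6.
518 hashes to 11; 11 taken => place at 12.
Table: [-, -, -, -, 771, 850, 538, 904, 384, -, -, 605, 518]

2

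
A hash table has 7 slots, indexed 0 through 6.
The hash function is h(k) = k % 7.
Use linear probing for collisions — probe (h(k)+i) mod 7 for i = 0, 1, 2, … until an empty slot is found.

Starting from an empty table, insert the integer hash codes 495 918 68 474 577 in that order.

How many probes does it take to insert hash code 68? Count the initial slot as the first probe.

2

Insert 495: h=5, slot 5 empty => index 5.
Insert 918: h=1, slot 1 empty => index 1.
Insert 68: h=5, slot 5 occupied => index 6.
Insert 474: h=5, slots 5,6 occupied => index 0.
Insert 577: h=3, slot 3 empty => index 3.
Table: [474, 918, _, 577, _, 495, 68]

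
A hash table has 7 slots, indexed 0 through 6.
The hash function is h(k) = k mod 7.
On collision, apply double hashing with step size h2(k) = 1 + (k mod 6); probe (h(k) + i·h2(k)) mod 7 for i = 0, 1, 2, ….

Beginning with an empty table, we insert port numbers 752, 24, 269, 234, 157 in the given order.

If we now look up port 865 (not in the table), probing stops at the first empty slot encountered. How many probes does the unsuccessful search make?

752 hashes to 3; slot 3 is free -> place at 3.
24 hashes to 3, h2=1; 3 taken -> place at 4.
269 hashes to 3, h2=6; 3 taken -> place at 2.
234 hashes to 3, h2=1; 3,4 taken -> place at 5.
157 hashes to 3, h2=2; 3,5 taken -> place at 0.
Table: [157, —, 269, 752, 24, 234, —]
Lookup 865: h=4, h2=2, probe 4,6 → slot 6 empty, not found.

2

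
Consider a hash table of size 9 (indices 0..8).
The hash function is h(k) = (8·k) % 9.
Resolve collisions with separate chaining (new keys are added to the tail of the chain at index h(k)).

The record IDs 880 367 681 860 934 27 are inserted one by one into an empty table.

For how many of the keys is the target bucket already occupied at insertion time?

2

Insert 880: h=2, bucket 2 empty → new chain.
Insert 367: h=2, bucket 2 nonempty → append to chain.
Insert 681: h=3, bucket 3 empty → new chain.
Insert 860: h=4, bucket 4 empty → new chain.
Insert 934: h=2, bucket 2 nonempty → append to chain.
Insert 27: h=0, bucket 0 empty → new chain.
Final buckets:
0: 27
1: —
2: 880 -> 367 -> 934
3: 681
4: 860
5: —
6: —
7: —
8: —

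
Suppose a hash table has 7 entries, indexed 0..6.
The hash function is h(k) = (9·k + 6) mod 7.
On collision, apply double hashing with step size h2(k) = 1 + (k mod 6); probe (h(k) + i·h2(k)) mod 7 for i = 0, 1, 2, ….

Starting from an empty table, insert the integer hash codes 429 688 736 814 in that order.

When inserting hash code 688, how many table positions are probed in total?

2

429 hashes to 3; slot 3 is free → place at 3.
688 hashes to 3, h2=5; 3 taken → place at 1.
736 hashes to 1, h2=5; 1 taken → place at 6.
814 hashes to 3, h2=5; 3,1,6 taken → place at 4.
Table: [—, 688, —, 429, 814, —, 736]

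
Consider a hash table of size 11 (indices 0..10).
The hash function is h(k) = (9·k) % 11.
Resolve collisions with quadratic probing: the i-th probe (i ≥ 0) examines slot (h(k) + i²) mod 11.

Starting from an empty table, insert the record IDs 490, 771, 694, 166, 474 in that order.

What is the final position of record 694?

2

490 hashes to 10; slot 10 is free -> place at 10.
771 hashes to 9; slot 9 is free -> place at 9.
694 hashes to 9; 9,10 taken -> place at 2.
166 hashes to 9; 9,10,2 taken -> place at 7.
474 hashes to 9; 9,10,2,7 taken -> place at 3.
Table: [—, —, 694, 474, —, —, —, 166, —, 771, 490]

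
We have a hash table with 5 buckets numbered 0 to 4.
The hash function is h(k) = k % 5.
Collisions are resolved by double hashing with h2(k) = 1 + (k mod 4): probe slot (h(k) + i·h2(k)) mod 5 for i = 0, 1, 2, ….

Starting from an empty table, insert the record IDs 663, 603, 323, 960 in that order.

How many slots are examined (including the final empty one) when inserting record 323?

663: h=3 -> slot 3
603: h=3, h2=4, probe 3,2 -> slot 2
323: h=3, h2=4, probe 3,2,1 -> slot 1
960: h=0 -> slot 0
Table: [960, 323, 603, 663, _]

3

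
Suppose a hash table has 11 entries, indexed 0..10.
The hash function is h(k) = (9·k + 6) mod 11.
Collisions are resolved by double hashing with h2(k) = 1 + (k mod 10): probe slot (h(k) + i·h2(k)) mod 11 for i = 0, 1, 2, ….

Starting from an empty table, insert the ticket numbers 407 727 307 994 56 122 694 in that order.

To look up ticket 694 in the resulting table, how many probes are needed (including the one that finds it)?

3

407: h=6 -> slot 6
727: h=4 -> slot 4
307: h=8 -> slot 8
994: h=9 -> slot 9
56: h=4, h2=7, probe 4,0 -> slot 0
122: h=4, h2=3, probe 4,7 -> slot 7
694: h=4, h2=5, probe 4,9,3 -> slot 3
Table: [56, ., ., 694, 727, ., 407, 122, 307, 994, .]
Lookup 694: h=4, h2=5, probe 4,9,3 → found at 3.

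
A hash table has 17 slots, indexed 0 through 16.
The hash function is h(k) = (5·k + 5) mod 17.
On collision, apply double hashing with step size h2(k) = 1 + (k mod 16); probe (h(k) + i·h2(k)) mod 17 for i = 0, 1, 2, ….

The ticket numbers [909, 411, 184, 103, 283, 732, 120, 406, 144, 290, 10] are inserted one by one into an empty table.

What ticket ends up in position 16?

290

Insert 909: h=11, slot 11 empty → index 11.
Insert 411: h=3, slot 3 empty → index 3.
Insert 184: h=7, slot 7 empty → index 7.
Insert 103: h=10, slot 10 empty → index 10.
Insert 283: h=9, slot 9 empty → index 9.
Insert 732: h=10, h2=13, slot 10 occupied → index 6.
Insert 120: h=10, h2=9, slot 10 occupied → index 2.
Insert 406: h=12, slot 12 empty → index 12.
Insert 144: h=11, h2=1, slots 11,12 occupied → index 13.
Insert 290: h=10, h2=3, slots 10,13 occupied → index 16.
Insert 10: h=4, slot 4 empty → index 4.
Table: [—, —, 120, 411, 10, —, 732, 184, —, 283, 103, 909, 406, 144, —, —, 290]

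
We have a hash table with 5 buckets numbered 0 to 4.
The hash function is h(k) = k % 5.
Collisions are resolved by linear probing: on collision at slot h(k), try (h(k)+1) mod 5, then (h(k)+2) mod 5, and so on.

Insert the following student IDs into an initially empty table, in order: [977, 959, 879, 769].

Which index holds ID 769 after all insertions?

977 hashes to 2; slot 2 is free -> place at 2.
959 hashes to 4; slot 4 is free -> place at 4.
879 hashes to 4; 4 taken -> place at 0.
769 hashes to 4; 4,0 taken -> place at 1.
Table: [879, 769, 977, —, 959]

1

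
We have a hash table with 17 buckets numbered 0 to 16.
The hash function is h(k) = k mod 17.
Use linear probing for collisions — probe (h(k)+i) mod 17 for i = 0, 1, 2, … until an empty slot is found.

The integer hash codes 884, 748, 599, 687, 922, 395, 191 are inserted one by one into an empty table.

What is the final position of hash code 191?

8

884 hashes to 0; slot 0 is free -> place at 0.
748 hashes to 0; 0 taken -> place at 1.
599 hashes to 4; slot 4 is free -> place at 4.
687 hashes to 7; slot 7 is free -> place at 7.
922 hashes to 4; 4 taken -> place at 5.
395 hashes to 4; 4,5 taken -> place at 6.
191 hashes to 4; 4,5,6,7 taken -> place at 8.
Table: [884, 748, —, —, 599, 922, 395, 687, 191, —, —, —, —, —, —, —, —]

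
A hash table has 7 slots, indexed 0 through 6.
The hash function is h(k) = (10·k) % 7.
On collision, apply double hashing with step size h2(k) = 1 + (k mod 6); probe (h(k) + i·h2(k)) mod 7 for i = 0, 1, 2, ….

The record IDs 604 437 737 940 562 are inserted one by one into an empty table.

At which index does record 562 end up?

604 hashes to 6; slot 6 is free → place at 6.
437 hashes to 2; slot 2 is free → place at 2.
737 hashes to 6, h2=6; 6 taken → place at 5.
940 hashes to 6, h2=5; 6 taken → place at 4.
562 hashes to 6, h2=5; 6,4,2 taken → place at 0.
Table: [562, -, 437, -, 940, 737, 604]

0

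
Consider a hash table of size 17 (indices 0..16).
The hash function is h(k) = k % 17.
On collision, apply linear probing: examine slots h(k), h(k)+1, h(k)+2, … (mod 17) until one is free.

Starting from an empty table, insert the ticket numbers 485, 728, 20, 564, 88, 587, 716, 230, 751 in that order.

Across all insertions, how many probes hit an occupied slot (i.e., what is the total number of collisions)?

9

485 hashes to 9; slot 9 is free → place at 9.
728 hashes to 14; slot 14 is free → place at 14.
20 hashes to 3; slot 3 is free → place at 3.
564 hashes to 3; 3 taken → place at 4.
88 hashes to 3; 3,4 taken → place at 5.
587 hashes to 9; 9 taken → place at 10.
716 hashes to 2; slot 2 is free → place at 2.
230 hashes to 9; 9,10 taken → place at 11.
751 hashes to 3; 3,4,5 taken → place at 6.
Table: [—, —, 716, 20, 564, 88, 751, —, —, 485, 587, 230, —, —, 728, —, —]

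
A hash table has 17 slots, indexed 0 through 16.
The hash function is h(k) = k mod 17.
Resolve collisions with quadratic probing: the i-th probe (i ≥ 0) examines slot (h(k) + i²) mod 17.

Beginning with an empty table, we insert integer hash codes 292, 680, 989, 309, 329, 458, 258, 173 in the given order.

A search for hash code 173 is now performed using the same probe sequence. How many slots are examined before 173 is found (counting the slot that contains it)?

Insert 292: h=3, slot 3 empty -> index 3.
Insert 680: h=0, slot 0 empty -> index 0.
Insert 989: h=3, slot 3 occupied -> index 4.
Insert 309: h=3, slots 3,4 occupied -> index 7.
Insert 329: h=6, slot 6 empty -> index 6.
Insert 458: h=16, slot 16 empty -> index 16.
Insert 258: h=3, slots 3,4,7 occupied -> index 12.
Insert 173: h=3, slots 3,4,7,12 occupied -> index 2.
Table: [680, ∅, 173, 292, 989, ∅, 329, 309, ∅, ∅, ∅, ∅, 258, ∅, ∅, ∅, 458]
Lookup 173: h=3, probe 3,4,7,12,2 → found at 2.

5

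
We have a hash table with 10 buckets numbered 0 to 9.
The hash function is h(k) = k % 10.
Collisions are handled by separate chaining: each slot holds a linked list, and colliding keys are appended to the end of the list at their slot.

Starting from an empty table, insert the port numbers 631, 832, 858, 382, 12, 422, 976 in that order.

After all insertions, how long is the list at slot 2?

Insert 631: h=1, bucket 1 empty → new chain.
Insert 832: h=2, bucket 2 empty → new chain.
Insert 858: h=8, bucket 8 empty → new chain.
Insert 382: h=2, bucket 2 nonempty → append to chain.
Insert 12: h=2, bucket 2 nonempty → append to chain.
Insert 422: h=2, bucket 2 nonempty → append to chain.
Insert 976: h=6, bucket 6 empty → new chain.
Final buckets:
0: .
1: 631
2: 832 -> 382 -> 12 -> 422
3: .
4: .
5: .
6: 976
7: .
8: 858
9: .

4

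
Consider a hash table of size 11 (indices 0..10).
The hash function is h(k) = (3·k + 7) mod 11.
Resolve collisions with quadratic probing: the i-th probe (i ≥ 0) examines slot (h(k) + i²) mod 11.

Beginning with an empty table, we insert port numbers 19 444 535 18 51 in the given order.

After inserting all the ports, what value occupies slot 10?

19 hashes to 9; slot 9 is free -> place at 9.
444 hashes to 8; slot 8 is free -> place at 8.
535 hashes to 6; slot 6 is free -> place at 6.
18 hashes to 6; 6 taken -> place at 7.
51 hashes to 6; 6,7 taken -> place at 10.
Table: [-, -, -, -, -, -, 535, 18, 444, 19, 51]

51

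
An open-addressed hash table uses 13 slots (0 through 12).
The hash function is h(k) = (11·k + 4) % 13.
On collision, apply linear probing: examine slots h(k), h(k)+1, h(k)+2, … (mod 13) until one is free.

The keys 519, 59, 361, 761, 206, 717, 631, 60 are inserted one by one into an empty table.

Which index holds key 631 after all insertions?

5

519 hashes to 6; slot 6 is free → place at 6.
59 hashes to 3; slot 3 is free → place at 3.
361 hashes to 10; slot 10 is free → place at 10.
761 hashes to 3; 3 taken → place at 4.
206 hashes to 8; slot 8 is free → place at 8.
717 hashes to 0; slot 0 is free → place at 0.
631 hashes to 3; 3,4 taken → place at 5.
60 hashes to 1; slot 1 is free → place at 1.
Table: [717, 60, -, 59, 761, 631, 519, -, 206, -, 361, -, -]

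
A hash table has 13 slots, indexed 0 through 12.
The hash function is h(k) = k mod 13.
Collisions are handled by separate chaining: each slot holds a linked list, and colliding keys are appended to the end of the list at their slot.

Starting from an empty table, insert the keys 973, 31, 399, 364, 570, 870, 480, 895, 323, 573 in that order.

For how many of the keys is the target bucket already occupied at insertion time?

4

Insert 973: h=11, bucket 11 empty → new chain.
Insert 31: h=5, bucket 5 empty → new chain.
Insert 399: h=9, bucket 9 empty → new chain.
Insert 364: h=0, bucket 0 empty → new chain.
Insert 570: h=11, bucket 11 nonempty → append to chain.
Insert 870: h=12, bucket 12 empty → new chain.
Insert 480: h=12, bucket 12 nonempty → append to chain.
Insert 895: h=11, bucket 11 nonempty → append to chain.
Insert 323: h=11, bucket 11 nonempty → append to chain.
Insert 573: h=1, bucket 1 empty → new chain.
Final buckets:
0: 364
1: 573
2: —
3: —
4: —
5: 31
6: —
7: —
8: —
9: 399
10: —
11: 973 -> 570 -> 895 -> 323
12: 870 -> 480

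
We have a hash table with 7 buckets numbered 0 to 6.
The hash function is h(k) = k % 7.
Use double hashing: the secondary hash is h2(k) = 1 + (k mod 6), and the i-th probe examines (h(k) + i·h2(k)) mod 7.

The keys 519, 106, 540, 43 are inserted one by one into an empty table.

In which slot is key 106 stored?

Insert 519: h=1, slot 1 empty → index 1.
Insert 106: h=1, h2=5, slot 1 occupied → index 6.
Insert 540: h=1, h2=1, slot 1 occupied → index 2.
Insert 43: h=1, h2=2, slot 1 occupied → index 3.
Table: [—, 519, 540, 43, —, —, 106]

6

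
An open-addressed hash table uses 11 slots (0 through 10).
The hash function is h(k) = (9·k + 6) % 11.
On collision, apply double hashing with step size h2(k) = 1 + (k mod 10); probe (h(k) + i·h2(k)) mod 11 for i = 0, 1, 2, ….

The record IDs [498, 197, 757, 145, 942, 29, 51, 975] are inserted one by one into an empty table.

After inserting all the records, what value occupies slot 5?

51

498 hashes to 0; slot 0 is free -> place at 0.
197 hashes to 8; slot 8 is free -> place at 8.
757 hashes to 10; slot 10 is free -> place at 10.
145 hashes to 2; slot 2 is free -> place at 2.
942 hashes to 3; slot 3 is free -> place at 3.
29 hashes to 3, h2=10; 3,2 taken -> place at 1.
51 hashes to 3, h2=2; 3 taken -> place at 5.
975 hashes to 3, h2=6; 3 taken -> place at 9.
Table: [498, 29, 145, 942, _, 51, _, _, 197, 975, 757]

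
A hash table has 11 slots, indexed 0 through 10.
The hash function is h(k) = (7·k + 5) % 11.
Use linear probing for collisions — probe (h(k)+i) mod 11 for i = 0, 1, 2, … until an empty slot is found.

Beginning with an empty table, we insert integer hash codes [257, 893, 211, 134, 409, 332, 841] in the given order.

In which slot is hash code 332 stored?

257 hashes to 0; slot 0 is free → place at 0.
893 hashes to 8; slot 8 is free → place at 8.
211 hashes to 8; 8 taken → place at 9.
134 hashes to 8; 8,9 taken → place at 10.
409 hashes to 8; 8,9,10,0 taken → place at 1.
332 hashes to 8; 8,9,10,0,1 taken → place at 2.
841 hashes to 7; slot 7 is free → place at 7.
Table: [257, 409, 332, _, _, _, _, 841, 893, 211, 134]

2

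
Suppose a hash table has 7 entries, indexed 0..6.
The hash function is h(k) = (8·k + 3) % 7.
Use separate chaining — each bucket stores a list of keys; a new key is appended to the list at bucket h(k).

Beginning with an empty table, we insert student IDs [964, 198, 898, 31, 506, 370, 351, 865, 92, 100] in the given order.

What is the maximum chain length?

Insert 964: h=1, bucket 1 empty -> new chain.
Insert 198: h=5, bucket 5 empty -> new chain.
Insert 898: h=5, bucket 5 nonempty -> append to chain.
Insert 31: h=6, bucket 6 empty -> new chain.
Insert 506: h=5, bucket 5 nonempty -> append to chain.
Insert 370: h=2, bucket 2 empty -> new chain.
Insert 351: h=4, bucket 4 empty -> new chain.
Insert 865: h=0, bucket 0 empty -> new chain.
Insert 92: h=4, bucket 4 nonempty -> append to chain.
Insert 100: h=5, bucket 5 nonempty -> append to chain.
Final buckets:
0: 865
1: 964
2: 370
3: -
4: 351 -> 92
5: 198 -> 898 -> 506 -> 100
6: 31

4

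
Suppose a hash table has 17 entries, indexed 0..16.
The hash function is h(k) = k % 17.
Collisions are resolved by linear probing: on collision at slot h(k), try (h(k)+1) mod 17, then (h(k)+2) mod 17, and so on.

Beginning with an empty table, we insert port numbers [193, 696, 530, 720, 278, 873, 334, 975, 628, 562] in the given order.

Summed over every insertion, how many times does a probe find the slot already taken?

11

193: h=6 => slot 6
696: h=16 => slot 16
530: h=3 => slot 3
720: h=6, probe 6,7 => slot 7
278: h=6, probe 6,7,8 => slot 8
873: h=6, probe 6,7,8,9 => slot 9
334: h=11 => slot 11
975: h=6, probe 6,7,8,9,10 => slot 10
628: h=16, probe 16,0 => slot 0
562: h=1 => slot 1
Table: [628, 562, —, 530, —, —, 193, 720, 278, 873, 975, 334, —, —, —, —, 696]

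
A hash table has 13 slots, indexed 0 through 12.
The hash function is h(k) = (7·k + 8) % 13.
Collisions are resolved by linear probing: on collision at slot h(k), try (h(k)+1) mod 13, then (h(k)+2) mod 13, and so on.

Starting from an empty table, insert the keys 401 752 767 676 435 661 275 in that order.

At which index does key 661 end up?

Insert 401: h=7, slot 7 empty → index 7.
Insert 752: h=7, slot 7 occupied → index 8.
Insert 767: h=8, slot 8 occupied → index 9.
Insert 676: h=8, slots 8,9 occupied → index 10.
Insert 435: h=11, slot 11 empty → index 11.
Insert 661: h=7, slots 7,8,9,10,11 occupied → index 12.
Insert 275: h=9, slots 9,10,11,12 occupied → index 0.
Table: [275, -, -, -, -, -, -, 401, 752, 767, 676, 435, 661]

12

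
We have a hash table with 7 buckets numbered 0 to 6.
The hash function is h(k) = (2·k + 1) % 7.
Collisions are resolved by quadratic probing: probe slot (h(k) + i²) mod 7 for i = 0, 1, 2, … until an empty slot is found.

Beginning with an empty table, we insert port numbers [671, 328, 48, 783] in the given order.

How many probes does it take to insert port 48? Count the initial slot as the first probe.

3

671: h=6 => slot 6
328: h=6, probe 6,0 => slot 0
48: h=6, probe 6,0,3 => slot 3
783: h=6, probe 6,0,3,1 => slot 1
Table: [328, 783, ., 48, ., ., 671]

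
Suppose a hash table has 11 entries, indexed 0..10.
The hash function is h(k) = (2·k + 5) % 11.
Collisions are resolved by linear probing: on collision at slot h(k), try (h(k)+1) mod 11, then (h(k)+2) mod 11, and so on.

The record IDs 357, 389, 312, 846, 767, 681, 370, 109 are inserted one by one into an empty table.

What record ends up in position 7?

109

357: h=4 => slot 4
389: h=2 => slot 2
312: h=2, probe 2,3 => slot 3
846: h=3, probe 3,4,5 => slot 5
767: h=10 => slot 10
681: h=3, probe 3,4,5,6 => slot 6
370: h=8 => slot 8
109: h=3, probe 3,4,5,6,7 => slot 7
Table: [-, -, 389, 312, 357, 846, 681, 109, 370, -, 767]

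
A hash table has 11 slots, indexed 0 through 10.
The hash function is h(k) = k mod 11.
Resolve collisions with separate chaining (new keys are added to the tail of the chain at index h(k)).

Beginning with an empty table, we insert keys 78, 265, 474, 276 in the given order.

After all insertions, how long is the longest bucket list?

78 -> bucket 1
265 -> bucket 1 (collision)
474 -> bucket 1 (collision)
276 -> bucket 1 (collision)
Final buckets:
0: .
1: 78 -> 265 -> 474 -> 276
2: .
3: .
4: .
5: .
6: .
7: .
8: .
9: .
10: .

4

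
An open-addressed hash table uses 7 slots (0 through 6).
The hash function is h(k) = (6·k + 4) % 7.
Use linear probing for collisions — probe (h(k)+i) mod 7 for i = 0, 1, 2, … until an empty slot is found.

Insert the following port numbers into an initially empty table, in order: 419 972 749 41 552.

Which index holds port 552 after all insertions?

419: h=5 → slot 5
972: h=5, probe 5,6 → slot 6
749: h=4 → slot 4
41: h=5, probe 5,6,0 → slot 0
552: h=5, probe 5,6,0,1 → slot 1
Table: [41, 552, ., ., 749, 419, 972]

1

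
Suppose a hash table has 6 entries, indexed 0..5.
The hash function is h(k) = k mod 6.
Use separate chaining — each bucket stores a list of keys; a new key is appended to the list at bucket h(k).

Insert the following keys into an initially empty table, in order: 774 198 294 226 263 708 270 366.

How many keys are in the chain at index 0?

6

774 → bucket 0
198 → bucket 0 (collision)
294 → bucket 0 (collision)
226 → bucket 4
263 → bucket 5
708 → bucket 0 (collision)
270 → bucket 0 (collision)
366 → bucket 0 (collision)
Final buckets:
0: 774 -> 198 -> 294 -> 708 -> 270 -> 366
1: -
2: -
3: -
4: 226
5: 263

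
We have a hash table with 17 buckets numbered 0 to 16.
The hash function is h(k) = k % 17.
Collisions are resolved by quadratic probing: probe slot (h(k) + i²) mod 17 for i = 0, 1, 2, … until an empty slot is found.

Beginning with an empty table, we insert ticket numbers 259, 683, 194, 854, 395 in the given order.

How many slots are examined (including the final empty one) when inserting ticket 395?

259 hashes to 4; slot 4 is free => place at 4.
683 hashes to 3; slot 3 is free => place at 3.
194 hashes to 7; slot 7 is free => place at 7.
854 hashes to 4; 4 taken => place at 5.
395 hashes to 4; 4,5 taken => place at 8.
Table: [_, _, _, 683, 259, 854, _, 194, 395, _, _, _, _, _, _, _, _]

3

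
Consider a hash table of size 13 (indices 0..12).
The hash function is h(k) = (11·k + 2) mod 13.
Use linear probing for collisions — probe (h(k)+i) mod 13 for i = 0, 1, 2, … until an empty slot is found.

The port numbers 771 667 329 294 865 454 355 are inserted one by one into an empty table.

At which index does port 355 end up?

10

771: h=7 => slot 7
667: h=7, probe 7,8 => slot 8
329: h=7, probe 7,8,9 => slot 9
294: h=12 => slot 12
865: h=1 => slot 1
454: h=4 => slot 4
355: h=7, probe 7,8,9,10 => slot 10
Table: [—, 865, —, —, 454, —, —, 771, 667, 329, 355, —, 294]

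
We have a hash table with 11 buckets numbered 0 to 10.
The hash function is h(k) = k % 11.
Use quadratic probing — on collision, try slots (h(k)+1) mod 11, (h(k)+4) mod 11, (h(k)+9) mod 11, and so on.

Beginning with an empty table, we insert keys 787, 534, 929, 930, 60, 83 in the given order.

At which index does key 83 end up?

787: h=6 => slot 6
534: h=6, probe 6,7 => slot 7
929: h=5 => slot 5
930: h=6, probe 6,7,10 => slot 10
60: h=5, probe 5,6,9 => slot 9
83: h=6, probe 6,7,10,4 => slot 4
Table: [∅, ∅, ∅, ∅, 83, 929, 787, 534, ∅, 60, 930]

4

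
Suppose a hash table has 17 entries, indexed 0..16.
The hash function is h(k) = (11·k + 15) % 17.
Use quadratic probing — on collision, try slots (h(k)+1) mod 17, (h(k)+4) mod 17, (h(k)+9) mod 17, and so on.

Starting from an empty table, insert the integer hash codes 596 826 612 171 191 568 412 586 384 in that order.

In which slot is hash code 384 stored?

5

Insert 596: h=9, slot 9 empty → index 9.
Insert 826: h=6, slot 6 empty → index 6.
Insert 612: h=15, slot 15 empty → index 15.
Insert 171: h=9, slot 9 occupied → index 10.
Insert 191: h=8, slot 8 empty → index 8.
Insert 568: h=7, slot 7 empty → index 7.
Insert 412: h=8, slots 8,9 occupied → index 12.
Insert 586: h=1, slot 1 empty → index 1.
Insert 384: h=6, slots 6,7,10,15 occupied → index 5.
Table: [., 586, ., ., ., 384, 826, 568, 191, 596, 171, ., 412, ., ., 612, .]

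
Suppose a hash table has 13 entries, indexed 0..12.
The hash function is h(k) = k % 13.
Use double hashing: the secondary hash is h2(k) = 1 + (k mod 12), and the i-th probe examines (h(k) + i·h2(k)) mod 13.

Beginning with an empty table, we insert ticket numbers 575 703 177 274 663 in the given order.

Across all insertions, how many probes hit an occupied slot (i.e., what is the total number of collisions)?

575: h=3 => slot 3
703: h=1 => slot 1
177: h=8 => slot 8
274: h=1, h2=11, probe 1,12 => slot 12
663: h=0 => slot 0
Table: [663, 703, -, 575, -, -, -, -, 177, -, -, -, 274]

1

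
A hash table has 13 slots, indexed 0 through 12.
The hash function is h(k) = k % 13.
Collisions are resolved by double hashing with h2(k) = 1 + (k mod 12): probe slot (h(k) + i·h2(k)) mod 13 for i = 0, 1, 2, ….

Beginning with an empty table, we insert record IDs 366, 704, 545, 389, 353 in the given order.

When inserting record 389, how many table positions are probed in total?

2

366: h=2 => slot 2
704: h=2, h2=9, probe 2,11 => slot 11
545: h=12 => slot 12
389: h=12, h2=6, probe 12,5 => slot 5
353: h=2, h2=6, probe 2,8 => slot 8
Table: [_, _, 366, _, _, 389, _, _, 353, _, _, 704, 545]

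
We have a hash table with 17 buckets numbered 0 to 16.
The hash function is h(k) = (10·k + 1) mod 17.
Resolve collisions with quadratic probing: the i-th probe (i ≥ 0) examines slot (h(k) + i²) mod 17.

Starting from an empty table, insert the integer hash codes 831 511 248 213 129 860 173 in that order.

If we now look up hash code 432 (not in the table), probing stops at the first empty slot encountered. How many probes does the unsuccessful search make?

831: h=15 -> slot 15
511: h=11 -> slot 11
248: h=16 -> slot 16
213: h=6 -> slot 6
129: h=16, probe 16,0 -> slot 0
860: h=16, probe 16,0,3 -> slot 3
173: h=14 -> slot 14
Table: [129, -, -, 860, -, -, 213, -, -, -, -, 511, -, -, 173, 831, 248]
Lookup 432: h=3, probe 3,4 → slot 4 empty, not found.

2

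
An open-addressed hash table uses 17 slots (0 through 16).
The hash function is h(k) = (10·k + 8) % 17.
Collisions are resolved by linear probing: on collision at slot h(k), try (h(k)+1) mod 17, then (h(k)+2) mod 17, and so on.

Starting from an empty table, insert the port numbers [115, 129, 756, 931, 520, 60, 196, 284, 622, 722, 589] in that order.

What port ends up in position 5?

722

115: h=2 → slot 2
129: h=6 → slot 6
756: h=3 → slot 3
931: h=2, probe 2,3,4 → slot 4
520: h=6, probe 6,7 → slot 7
60: h=13 → slot 13
196: h=13, probe 13,14 → slot 14
284: h=9 → slot 9
622: h=6, probe 6,7,8 → slot 8
722: h=3, probe 3,4,5 → slot 5
589: h=16 → slot 16
Table: [∅, ∅, 115, 756, 931, 722, 129, 520, 622, 284, ∅, ∅, ∅, 60, 196, ∅, 589]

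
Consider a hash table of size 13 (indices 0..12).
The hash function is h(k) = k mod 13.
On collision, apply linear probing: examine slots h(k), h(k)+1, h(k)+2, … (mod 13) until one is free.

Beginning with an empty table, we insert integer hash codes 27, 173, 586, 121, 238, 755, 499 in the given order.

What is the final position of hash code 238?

Insert 27: h=1, slot 1 empty => index 1.
Insert 173: h=4, slot 4 empty => index 4.
Insert 586: h=1, slot 1 occupied => index 2.
Insert 121: h=4, slot 4 occupied => index 5.
Insert 238: h=4, slots 4,5 occupied => index 6.
Insert 755: h=1, slots 1,2 occupied => index 3.
Insert 499: h=5, slots 5,6 occupied => index 7.
Table: [_, 27, 586, 755, 173, 121, 238, 499, _, _, _, _, _]

6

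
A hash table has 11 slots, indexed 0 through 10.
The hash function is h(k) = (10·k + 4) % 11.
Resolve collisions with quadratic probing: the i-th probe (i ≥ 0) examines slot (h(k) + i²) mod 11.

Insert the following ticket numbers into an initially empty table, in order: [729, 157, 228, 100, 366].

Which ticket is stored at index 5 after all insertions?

366

Insert 729: h=1, slot 1 empty → index 1.
Insert 157: h=1, slot 1 occupied → index 2.
Insert 228: h=7, slot 7 empty → index 7.
Insert 100: h=3, slot 3 empty → index 3.
Insert 366: h=1, slots 1,2 occupied → index 5.
Table: [-, 729, 157, 100, -, 366, -, 228, -, -, -]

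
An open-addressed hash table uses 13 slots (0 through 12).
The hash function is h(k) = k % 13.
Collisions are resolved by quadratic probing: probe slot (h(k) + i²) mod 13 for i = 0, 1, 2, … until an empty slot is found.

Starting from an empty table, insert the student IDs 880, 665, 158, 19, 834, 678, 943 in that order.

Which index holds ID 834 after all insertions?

Insert 880: h=9, slot 9 empty -> index 9.
Insert 665: h=2, slot 2 empty -> index 2.
Insert 158: h=2, slot 2 occupied -> index 3.
Insert 19: h=6, slot 6 empty -> index 6.
Insert 834: h=2, slots 2,3,6 occupied -> index 11.
Insert 678: h=2, slots 2,3,6,11 occupied -> index 5.
Insert 943: h=7, slot 7 empty -> index 7.
Table: [-, -, 665, 158, -, 678, 19, 943, -, 880, -, 834, -]

11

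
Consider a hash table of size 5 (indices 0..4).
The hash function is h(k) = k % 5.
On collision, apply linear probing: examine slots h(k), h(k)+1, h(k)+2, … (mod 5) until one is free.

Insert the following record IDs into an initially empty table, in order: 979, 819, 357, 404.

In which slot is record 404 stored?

979 hashes to 4; slot 4 is free => place at 4.
819 hashes to 4; 4 taken => place at 0.
357 hashes to 2; slot 2 is free => place at 2.
404 hashes to 4; 4,0 taken => place at 1.
Table: [819, 404, 357, —, 979]

1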